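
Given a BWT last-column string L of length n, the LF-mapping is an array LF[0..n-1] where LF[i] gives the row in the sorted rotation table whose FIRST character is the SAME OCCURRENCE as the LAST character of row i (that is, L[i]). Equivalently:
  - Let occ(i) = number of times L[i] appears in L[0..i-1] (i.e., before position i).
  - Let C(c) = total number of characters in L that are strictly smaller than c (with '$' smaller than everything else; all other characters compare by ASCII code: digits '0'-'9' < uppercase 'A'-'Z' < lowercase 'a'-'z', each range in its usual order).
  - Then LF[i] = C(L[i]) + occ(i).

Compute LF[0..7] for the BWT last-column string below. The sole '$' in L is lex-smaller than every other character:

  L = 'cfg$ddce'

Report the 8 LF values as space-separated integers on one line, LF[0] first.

Answer: 1 6 7 0 3 4 2 5

Derivation:
Char counts: '$':1, 'c':2, 'd':2, 'e':1, 'f':1, 'g':1
C (first-col start): C('$')=0, C('c')=1, C('d')=3, C('e')=5, C('f')=6, C('g')=7
L[0]='c': occ=0, LF[0]=C('c')+0=1+0=1
L[1]='f': occ=0, LF[1]=C('f')+0=6+0=6
L[2]='g': occ=0, LF[2]=C('g')+0=7+0=7
L[3]='$': occ=0, LF[3]=C('$')+0=0+0=0
L[4]='d': occ=0, LF[4]=C('d')+0=3+0=3
L[5]='d': occ=1, LF[5]=C('d')+1=3+1=4
L[6]='c': occ=1, LF[6]=C('c')+1=1+1=2
L[7]='e': occ=0, LF[7]=C('e')+0=5+0=5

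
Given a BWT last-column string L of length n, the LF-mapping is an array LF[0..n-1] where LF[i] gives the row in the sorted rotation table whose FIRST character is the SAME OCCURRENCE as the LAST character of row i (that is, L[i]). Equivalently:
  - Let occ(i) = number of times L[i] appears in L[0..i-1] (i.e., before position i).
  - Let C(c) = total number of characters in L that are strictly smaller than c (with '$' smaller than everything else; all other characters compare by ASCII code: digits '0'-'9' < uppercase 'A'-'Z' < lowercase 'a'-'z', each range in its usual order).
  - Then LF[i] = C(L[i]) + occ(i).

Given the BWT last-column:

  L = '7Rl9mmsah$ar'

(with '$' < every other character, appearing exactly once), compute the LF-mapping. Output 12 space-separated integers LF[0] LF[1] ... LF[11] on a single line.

Answer: 1 3 7 2 8 9 11 4 6 0 5 10

Derivation:
Char counts: '$':1, '7':1, '9':1, 'R':1, 'a':2, 'h':1, 'l':1, 'm':2, 'r':1, 's':1
C (first-col start): C('$')=0, C('7')=1, C('9')=2, C('R')=3, C('a')=4, C('h')=6, C('l')=7, C('m')=8, C('r')=10, C('s')=11
L[0]='7': occ=0, LF[0]=C('7')+0=1+0=1
L[1]='R': occ=0, LF[1]=C('R')+0=3+0=3
L[2]='l': occ=0, LF[2]=C('l')+0=7+0=7
L[3]='9': occ=0, LF[3]=C('9')+0=2+0=2
L[4]='m': occ=0, LF[4]=C('m')+0=8+0=8
L[5]='m': occ=1, LF[5]=C('m')+1=8+1=9
L[6]='s': occ=0, LF[6]=C('s')+0=11+0=11
L[7]='a': occ=0, LF[7]=C('a')+0=4+0=4
L[8]='h': occ=0, LF[8]=C('h')+0=6+0=6
L[9]='$': occ=0, LF[9]=C('$')+0=0+0=0
L[10]='a': occ=1, LF[10]=C('a')+1=4+1=5
L[11]='r': occ=0, LF[11]=C('r')+0=10+0=10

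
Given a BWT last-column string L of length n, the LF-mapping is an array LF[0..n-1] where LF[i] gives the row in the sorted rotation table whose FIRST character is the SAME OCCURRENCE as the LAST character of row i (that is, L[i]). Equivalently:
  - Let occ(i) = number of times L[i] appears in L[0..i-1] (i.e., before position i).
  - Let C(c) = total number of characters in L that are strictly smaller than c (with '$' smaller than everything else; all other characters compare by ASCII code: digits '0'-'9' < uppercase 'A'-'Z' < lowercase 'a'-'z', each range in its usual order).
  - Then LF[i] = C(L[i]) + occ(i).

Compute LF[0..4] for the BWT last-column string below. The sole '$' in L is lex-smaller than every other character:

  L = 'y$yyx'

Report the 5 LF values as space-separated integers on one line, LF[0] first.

Char counts: '$':1, 'x':1, 'y':3
C (first-col start): C('$')=0, C('x')=1, C('y')=2
L[0]='y': occ=0, LF[0]=C('y')+0=2+0=2
L[1]='$': occ=0, LF[1]=C('$')+0=0+0=0
L[2]='y': occ=1, LF[2]=C('y')+1=2+1=3
L[3]='y': occ=2, LF[3]=C('y')+2=2+2=4
L[4]='x': occ=0, LF[4]=C('x')+0=1+0=1

Answer: 2 0 3 4 1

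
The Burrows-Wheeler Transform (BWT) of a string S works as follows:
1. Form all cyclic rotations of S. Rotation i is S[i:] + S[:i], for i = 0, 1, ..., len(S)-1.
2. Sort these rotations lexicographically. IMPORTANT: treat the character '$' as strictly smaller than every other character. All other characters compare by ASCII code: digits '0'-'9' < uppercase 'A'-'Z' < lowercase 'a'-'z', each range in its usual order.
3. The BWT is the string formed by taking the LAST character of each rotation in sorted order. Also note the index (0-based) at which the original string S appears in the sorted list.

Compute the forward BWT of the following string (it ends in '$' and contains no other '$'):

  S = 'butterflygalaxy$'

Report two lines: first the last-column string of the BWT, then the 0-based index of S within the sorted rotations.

Answer: ygl$tryafetubaxl
3

Derivation:
All 16 rotations (rotation i = S[i:]+S[:i]):
  rot[0] = butterflygalaxy$
  rot[1] = utterflygalaxy$b
  rot[2] = tterflygalaxy$bu
  rot[3] = terflygalaxy$but
  rot[4] = erflygalaxy$butt
  rot[5] = rflygalaxy$butte
  rot[6] = flygalaxy$butter
  rot[7] = lygalaxy$butterf
  rot[8] = ygalaxy$butterfl
  rot[9] = galaxy$butterfly
  rot[10] = alaxy$butterflyg
  rot[11] = laxy$butterflyga
  rot[12] = axy$butterflygal
  rot[13] = xy$butterflygala
  rot[14] = y$butterflygalax
  rot[15] = $butterflygalaxy
Sorted (with $ < everything):
  sorted[0] = $butterflygalaxy  (last char: 'y')
  sorted[1] = alaxy$butterflyg  (last char: 'g')
  sorted[2] = axy$butterflygal  (last char: 'l')
  sorted[3] = butterflygalaxy$  (last char: '$')
  sorted[4] = erflygalaxy$butt  (last char: 't')
  sorted[5] = flygalaxy$butter  (last char: 'r')
  sorted[6] = galaxy$butterfly  (last char: 'y')
  sorted[7] = laxy$butterflyga  (last char: 'a')
  sorted[8] = lygalaxy$butterf  (last char: 'f')
  sorted[9] = rflygalaxy$butte  (last char: 'e')
  sorted[10] = terflygalaxy$but  (last char: 't')
  sorted[11] = tterflygalaxy$bu  (last char: 'u')
  sorted[12] = utterflygalaxy$b  (last char: 'b')
  sorted[13] = xy$butterflygala  (last char: 'a')
  sorted[14] = y$butterflygalax  (last char: 'x')
  sorted[15] = ygalaxy$butterfl  (last char: 'l')
Last column: ygl$tryafetubaxl
Original string S is at sorted index 3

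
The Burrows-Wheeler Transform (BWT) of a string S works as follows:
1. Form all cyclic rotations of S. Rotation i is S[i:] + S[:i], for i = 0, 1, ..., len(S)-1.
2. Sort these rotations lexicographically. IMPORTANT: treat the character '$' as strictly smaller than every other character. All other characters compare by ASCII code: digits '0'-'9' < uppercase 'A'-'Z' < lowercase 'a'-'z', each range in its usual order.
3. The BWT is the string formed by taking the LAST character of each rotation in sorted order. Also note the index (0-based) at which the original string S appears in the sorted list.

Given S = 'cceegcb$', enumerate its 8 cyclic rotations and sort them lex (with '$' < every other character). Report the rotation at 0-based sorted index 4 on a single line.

All 8 rotations (rotation i = S[i:]+S[:i]):
  rot[0] = cceegcb$
  rot[1] = ceegcb$c
  rot[2] = eegcb$cc
  rot[3] = egcb$cce
  rot[4] = gcb$ccee
  rot[5] = cb$cceeg
  rot[6] = b$cceegc
  rot[7] = $cceegcb
Sorted (with $ < everything):
  sorted[0] = $cceegcb
  sorted[1] = b$cceegc
  sorted[2] = cb$cceeg
  sorted[3] = cceegcb$
  sorted[4] = ceegcb$c
  sorted[5] = eegcb$cc
  sorted[6] = egcb$cce
  sorted[7] = gcb$ccee
sorted[4] = ceegcb$c

Answer: ceegcb$c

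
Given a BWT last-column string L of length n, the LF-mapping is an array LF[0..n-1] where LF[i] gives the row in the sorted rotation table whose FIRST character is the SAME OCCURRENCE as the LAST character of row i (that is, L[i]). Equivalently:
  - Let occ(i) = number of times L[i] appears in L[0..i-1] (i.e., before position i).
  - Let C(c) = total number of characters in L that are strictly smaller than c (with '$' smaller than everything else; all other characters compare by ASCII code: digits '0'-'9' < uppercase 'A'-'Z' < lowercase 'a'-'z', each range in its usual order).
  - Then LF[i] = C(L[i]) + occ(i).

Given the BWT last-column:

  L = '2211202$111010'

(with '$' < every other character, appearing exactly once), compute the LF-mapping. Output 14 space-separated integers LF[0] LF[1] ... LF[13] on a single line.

Answer: 10 11 4 5 12 1 13 0 6 7 8 2 9 3

Derivation:
Char counts: '$':1, '0':3, '1':6, '2':4
C (first-col start): C('$')=0, C('0')=1, C('1')=4, C('2')=10
L[0]='2': occ=0, LF[0]=C('2')+0=10+0=10
L[1]='2': occ=1, LF[1]=C('2')+1=10+1=11
L[2]='1': occ=0, LF[2]=C('1')+0=4+0=4
L[3]='1': occ=1, LF[3]=C('1')+1=4+1=5
L[4]='2': occ=2, LF[4]=C('2')+2=10+2=12
L[5]='0': occ=0, LF[5]=C('0')+0=1+0=1
L[6]='2': occ=3, LF[6]=C('2')+3=10+3=13
L[7]='$': occ=0, LF[7]=C('$')+0=0+0=0
L[8]='1': occ=2, LF[8]=C('1')+2=4+2=6
L[9]='1': occ=3, LF[9]=C('1')+3=4+3=7
L[10]='1': occ=4, LF[10]=C('1')+4=4+4=8
L[11]='0': occ=1, LF[11]=C('0')+1=1+1=2
L[12]='1': occ=5, LF[12]=C('1')+5=4+5=9
L[13]='0': occ=2, LF[13]=C('0')+2=1+2=3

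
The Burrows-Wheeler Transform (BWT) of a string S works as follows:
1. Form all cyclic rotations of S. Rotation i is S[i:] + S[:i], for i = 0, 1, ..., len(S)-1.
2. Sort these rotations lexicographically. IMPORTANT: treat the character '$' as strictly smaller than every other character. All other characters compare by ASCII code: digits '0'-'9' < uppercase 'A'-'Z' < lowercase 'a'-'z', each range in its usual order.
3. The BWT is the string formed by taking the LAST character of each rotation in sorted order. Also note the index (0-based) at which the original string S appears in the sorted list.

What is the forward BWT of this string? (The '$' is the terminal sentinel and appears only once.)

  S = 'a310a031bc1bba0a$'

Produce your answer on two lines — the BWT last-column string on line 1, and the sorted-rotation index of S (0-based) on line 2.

Answer: aaa13c3a000b$b11b
12

Derivation:
All 17 rotations (rotation i = S[i:]+S[:i]):
  rot[0] = a310a031bc1bba0a$
  rot[1] = 310a031bc1bba0a$a
  rot[2] = 10a031bc1bba0a$a3
  rot[3] = 0a031bc1bba0a$a31
  rot[4] = a031bc1bba0a$a310
  rot[5] = 031bc1bba0a$a310a
  rot[6] = 31bc1bba0a$a310a0
  rot[7] = 1bc1bba0a$a310a03
  rot[8] = bc1bba0a$a310a031
  rot[9] = c1bba0a$a310a031b
  rot[10] = 1bba0a$a310a031bc
  rot[11] = bba0a$a310a031bc1
  rot[12] = ba0a$a310a031bc1b
  rot[13] = a0a$a310a031bc1bb
  rot[14] = 0a$a310a031bc1bba
  rot[15] = a$a310a031bc1bba0
  rot[16] = $a310a031bc1bba0a
Sorted (with $ < everything):
  sorted[0] = $a310a031bc1bba0a  (last char: 'a')
  sorted[1] = 031bc1bba0a$a310a  (last char: 'a')
  sorted[2] = 0a$a310a031bc1bba  (last char: 'a')
  sorted[3] = 0a031bc1bba0a$a31  (last char: '1')
  sorted[4] = 10a031bc1bba0a$a3  (last char: '3')
  sorted[5] = 1bba0a$a310a031bc  (last char: 'c')
  sorted[6] = 1bc1bba0a$a310a03  (last char: '3')
  sorted[7] = 310a031bc1bba0a$a  (last char: 'a')
  sorted[8] = 31bc1bba0a$a310a0  (last char: '0')
  sorted[9] = a$a310a031bc1bba0  (last char: '0')
  sorted[10] = a031bc1bba0a$a310  (last char: '0')
  sorted[11] = a0a$a310a031bc1bb  (last char: 'b')
  sorted[12] = a310a031bc1bba0a$  (last char: '$')
  sorted[13] = ba0a$a310a031bc1b  (last char: 'b')
  sorted[14] = bba0a$a310a031bc1  (last char: '1')
  sorted[15] = bc1bba0a$a310a031  (last char: '1')
  sorted[16] = c1bba0a$a310a031b  (last char: 'b')
Last column: aaa13c3a000b$b11b
Original string S is at sorted index 12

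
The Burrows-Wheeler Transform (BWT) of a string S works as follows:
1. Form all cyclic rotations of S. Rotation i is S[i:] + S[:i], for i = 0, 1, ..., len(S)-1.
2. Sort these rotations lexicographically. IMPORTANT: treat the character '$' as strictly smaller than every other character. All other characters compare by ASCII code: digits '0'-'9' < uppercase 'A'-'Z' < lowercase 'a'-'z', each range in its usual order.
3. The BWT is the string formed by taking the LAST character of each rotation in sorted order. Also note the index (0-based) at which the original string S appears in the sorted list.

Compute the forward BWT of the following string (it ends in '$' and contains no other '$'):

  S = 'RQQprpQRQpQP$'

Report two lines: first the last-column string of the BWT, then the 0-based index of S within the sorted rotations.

Answer: PQpRpRQ$QQrQp
7

Derivation:
All 13 rotations (rotation i = S[i:]+S[:i]):
  rot[0] = RQQprpQRQpQP$
  rot[1] = QQprpQRQpQP$R
  rot[2] = QprpQRQpQP$RQ
  rot[3] = prpQRQpQP$RQQ
  rot[4] = rpQRQpQP$RQQp
  rot[5] = pQRQpQP$RQQpr
  rot[6] = QRQpQP$RQQprp
  rot[7] = RQpQP$RQQprpQ
  rot[8] = QpQP$RQQprpQR
  rot[9] = pQP$RQQprpQRQ
  rot[10] = QP$RQQprpQRQp
  rot[11] = P$RQQprpQRQpQ
  rot[12] = $RQQprpQRQpQP
Sorted (with $ < everything):
  sorted[0] = $RQQprpQRQpQP  (last char: 'P')
  sorted[1] = P$RQQprpQRQpQ  (last char: 'Q')
  sorted[2] = QP$RQQprpQRQp  (last char: 'p')
  sorted[3] = QQprpQRQpQP$R  (last char: 'R')
  sorted[4] = QRQpQP$RQQprp  (last char: 'p')
  sorted[5] = QpQP$RQQprpQR  (last char: 'R')
  sorted[6] = QprpQRQpQP$RQ  (last char: 'Q')
  sorted[7] = RQQprpQRQpQP$  (last char: '$')
  sorted[8] = RQpQP$RQQprpQ  (last char: 'Q')
  sorted[9] = pQP$RQQprpQRQ  (last char: 'Q')
  sorted[10] = pQRQpQP$RQQpr  (last char: 'r')
  sorted[11] = prpQRQpQP$RQQ  (last char: 'Q')
  sorted[12] = rpQRQpQP$RQQp  (last char: 'p')
Last column: PQpRpRQ$QQrQp
Original string S is at sorted index 7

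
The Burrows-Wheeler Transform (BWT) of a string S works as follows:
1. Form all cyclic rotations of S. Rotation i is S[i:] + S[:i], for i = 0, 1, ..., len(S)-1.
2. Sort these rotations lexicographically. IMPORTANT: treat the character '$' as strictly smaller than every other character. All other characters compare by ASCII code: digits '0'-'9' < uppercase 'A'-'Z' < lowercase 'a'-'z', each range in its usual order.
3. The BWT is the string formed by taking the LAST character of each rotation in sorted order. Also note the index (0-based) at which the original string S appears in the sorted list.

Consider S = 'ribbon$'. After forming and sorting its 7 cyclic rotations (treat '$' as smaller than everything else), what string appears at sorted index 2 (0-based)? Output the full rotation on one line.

All 7 rotations (rotation i = S[i:]+S[:i]):
  rot[0] = ribbon$
  rot[1] = ibbon$r
  rot[2] = bbon$ri
  rot[3] = bon$rib
  rot[4] = on$ribb
  rot[5] = n$ribbo
  rot[6] = $ribbon
Sorted (with $ < everything):
  sorted[0] = $ribbon
  sorted[1] = bbon$ri
  sorted[2] = bon$rib
  sorted[3] = ibbon$r
  sorted[4] = n$ribbo
  sorted[5] = on$ribb
  sorted[6] = ribbon$
sorted[2] = bon$rib

Answer: bon$rib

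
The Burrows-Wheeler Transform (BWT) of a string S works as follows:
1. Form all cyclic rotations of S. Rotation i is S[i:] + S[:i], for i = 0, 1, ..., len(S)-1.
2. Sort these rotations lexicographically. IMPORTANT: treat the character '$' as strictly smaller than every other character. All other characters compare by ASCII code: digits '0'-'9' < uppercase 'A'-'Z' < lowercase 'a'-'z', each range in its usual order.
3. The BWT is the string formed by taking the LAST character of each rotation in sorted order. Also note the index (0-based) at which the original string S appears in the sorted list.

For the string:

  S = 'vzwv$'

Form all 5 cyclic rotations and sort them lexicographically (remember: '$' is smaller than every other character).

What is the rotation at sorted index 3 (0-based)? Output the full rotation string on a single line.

All 5 rotations (rotation i = S[i:]+S[:i]):
  rot[0] = vzwv$
  rot[1] = zwv$v
  rot[2] = wv$vz
  rot[3] = v$vzw
  rot[4] = $vzwv
Sorted (with $ < everything):
  sorted[0] = $vzwv
  sorted[1] = v$vzw
  sorted[2] = vzwv$
  sorted[3] = wv$vz
  sorted[4] = zwv$v
sorted[3] = wv$vz

Answer: wv$vz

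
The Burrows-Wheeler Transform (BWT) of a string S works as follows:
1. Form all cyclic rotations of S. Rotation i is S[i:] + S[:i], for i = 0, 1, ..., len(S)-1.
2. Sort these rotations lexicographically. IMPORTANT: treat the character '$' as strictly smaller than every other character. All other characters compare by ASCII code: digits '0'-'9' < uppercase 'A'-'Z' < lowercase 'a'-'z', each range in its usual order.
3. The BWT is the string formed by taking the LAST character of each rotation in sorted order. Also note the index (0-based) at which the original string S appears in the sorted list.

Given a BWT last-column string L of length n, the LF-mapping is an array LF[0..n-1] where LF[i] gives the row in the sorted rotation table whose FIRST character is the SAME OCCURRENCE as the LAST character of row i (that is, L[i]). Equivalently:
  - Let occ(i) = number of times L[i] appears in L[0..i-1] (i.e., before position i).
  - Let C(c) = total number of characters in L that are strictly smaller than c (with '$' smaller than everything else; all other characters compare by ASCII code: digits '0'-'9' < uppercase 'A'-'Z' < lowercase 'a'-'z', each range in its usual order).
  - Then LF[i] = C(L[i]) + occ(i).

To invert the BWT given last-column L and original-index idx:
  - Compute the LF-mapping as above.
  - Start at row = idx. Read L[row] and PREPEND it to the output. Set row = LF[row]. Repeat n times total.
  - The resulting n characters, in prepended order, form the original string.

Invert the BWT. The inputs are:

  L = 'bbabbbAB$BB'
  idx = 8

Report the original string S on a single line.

LF mapping: 6 7 5 8 9 10 1 2 0 3 4
Walk LF starting at row 8, prepending L[row]:
  step 1: row=8, L[8]='$', prepend. Next row=LF[8]=0
  step 2: row=0, L[0]='b', prepend. Next row=LF[0]=6
  step 3: row=6, L[6]='A', prepend. Next row=LF[6]=1
  step 4: row=1, L[1]='b', prepend. Next row=LF[1]=7
  step 5: row=7, L[7]='B', prepend. Next row=LF[7]=2
  step 6: row=2, L[2]='a', prepend. Next row=LF[2]=5
  step 7: row=5, L[5]='b', prepend. Next row=LF[5]=10
  step 8: row=10, L[10]='B', prepend. Next row=LF[10]=4
  step 9: row=4, L[4]='b', prepend. Next row=LF[4]=9
  step 10: row=9, L[9]='B', prepend. Next row=LF[9]=3
  step 11: row=3, L[3]='b', prepend. Next row=LF[3]=8
Reversed output: bBbBbaBbAb$

Answer: bBbBbaBbAb$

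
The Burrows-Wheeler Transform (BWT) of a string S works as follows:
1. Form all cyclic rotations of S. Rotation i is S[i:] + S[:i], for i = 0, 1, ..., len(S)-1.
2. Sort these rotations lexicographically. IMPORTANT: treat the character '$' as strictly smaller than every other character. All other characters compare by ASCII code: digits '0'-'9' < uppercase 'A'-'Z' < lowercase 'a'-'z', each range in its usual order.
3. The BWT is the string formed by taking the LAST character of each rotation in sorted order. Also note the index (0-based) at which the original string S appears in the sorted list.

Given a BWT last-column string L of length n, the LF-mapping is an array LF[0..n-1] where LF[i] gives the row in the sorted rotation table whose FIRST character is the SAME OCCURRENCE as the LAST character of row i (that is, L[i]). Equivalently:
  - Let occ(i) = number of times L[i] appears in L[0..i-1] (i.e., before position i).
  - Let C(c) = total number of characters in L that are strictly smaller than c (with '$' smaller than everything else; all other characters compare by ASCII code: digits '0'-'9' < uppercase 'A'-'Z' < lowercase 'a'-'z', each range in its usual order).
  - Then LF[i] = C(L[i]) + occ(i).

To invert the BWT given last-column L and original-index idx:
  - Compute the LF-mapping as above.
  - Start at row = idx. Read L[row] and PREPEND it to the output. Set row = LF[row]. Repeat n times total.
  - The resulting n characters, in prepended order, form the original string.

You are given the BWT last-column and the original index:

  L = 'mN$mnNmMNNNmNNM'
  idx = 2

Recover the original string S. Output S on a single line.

LF mapping: 10 3 0 11 14 4 12 1 5 6 7 13 8 9 2
Walk LF starting at row 2, prepending L[row]:
  step 1: row=2, L[2]='$', prepend. Next row=LF[2]=0
  step 2: row=0, L[0]='m', prepend. Next row=LF[0]=10
  step 3: row=10, L[10]='N', prepend. Next row=LF[10]=7
  step 4: row=7, L[7]='M', prepend. Next row=LF[7]=1
  step 5: row=1, L[1]='N', prepend. Next row=LF[1]=3
  step 6: row=3, L[3]='m', prepend. Next row=LF[3]=11
  step 7: row=11, L[11]='m', prepend. Next row=LF[11]=13
  step 8: row=13, L[13]='N', prepend. Next row=LF[13]=9
  step 9: row=9, L[9]='N', prepend. Next row=LF[9]=6
  step 10: row=6, L[6]='m', prepend. Next row=LF[6]=12
  step 11: row=12, L[12]='N', prepend. Next row=LF[12]=8
  step 12: row=8, L[8]='N', prepend. Next row=LF[8]=5
  step 13: row=5, L[5]='N', prepend. Next row=LF[5]=4
  step 14: row=4, L[4]='n', prepend. Next row=LF[4]=14
  step 15: row=14, L[14]='M', prepend. Next row=LF[14]=2
Reversed output: MnNNNmNNmmNMNm$

Answer: MnNNNmNNmmNMNm$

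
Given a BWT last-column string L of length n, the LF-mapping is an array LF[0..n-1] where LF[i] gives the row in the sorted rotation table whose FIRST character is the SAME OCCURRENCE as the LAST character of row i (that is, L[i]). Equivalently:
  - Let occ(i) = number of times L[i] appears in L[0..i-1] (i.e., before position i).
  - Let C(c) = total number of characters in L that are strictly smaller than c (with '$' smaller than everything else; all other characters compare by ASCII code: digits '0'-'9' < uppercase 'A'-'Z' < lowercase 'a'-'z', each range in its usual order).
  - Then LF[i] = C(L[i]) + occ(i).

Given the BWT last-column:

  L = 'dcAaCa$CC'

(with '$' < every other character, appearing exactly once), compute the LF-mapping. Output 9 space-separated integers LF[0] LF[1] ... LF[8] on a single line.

Char counts: '$':1, 'A':1, 'C':3, 'a':2, 'c':1, 'd':1
C (first-col start): C('$')=0, C('A')=1, C('C')=2, C('a')=5, C('c')=7, C('d')=8
L[0]='d': occ=0, LF[0]=C('d')+0=8+0=8
L[1]='c': occ=0, LF[1]=C('c')+0=7+0=7
L[2]='A': occ=0, LF[2]=C('A')+0=1+0=1
L[3]='a': occ=0, LF[3]=C('a')+0=5+0=5
L[4]='C': occ=0, LF[4]=C('C')+0=2+0=2
L[5]='a': occ=1, LF[5]=C('a')+1=5+1=6
L[6]='$': occ=0, LF[6]=C('$')+0=0+0=0
L[7]='C': occ=1, LF[7]=C('C')+1=2+1=3
L[8]='C': occ=2, LF[8]=C('C')+2=2+2=4

Answer: 8 7 1 5 2 6 0 3 4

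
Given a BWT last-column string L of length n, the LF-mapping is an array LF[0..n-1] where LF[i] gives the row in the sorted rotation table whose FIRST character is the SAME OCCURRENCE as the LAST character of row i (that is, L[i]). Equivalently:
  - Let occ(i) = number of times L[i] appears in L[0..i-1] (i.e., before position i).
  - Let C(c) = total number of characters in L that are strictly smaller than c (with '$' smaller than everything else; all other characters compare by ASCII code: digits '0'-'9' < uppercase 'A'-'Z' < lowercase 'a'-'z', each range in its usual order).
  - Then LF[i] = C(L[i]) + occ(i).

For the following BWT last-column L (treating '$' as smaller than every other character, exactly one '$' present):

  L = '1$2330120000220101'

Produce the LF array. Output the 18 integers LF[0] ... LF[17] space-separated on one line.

Answer: 8 0 12 16 17 1 9 13 2 3 4 5 14 15 6 10 7 11

Derivation:
Char counts: '$':1, '0':7, '1':4, '2':4, '3':2
C (first-col start): C('$')=0, C('0')=1, C('1')=8, C('2')=12, C('3')=16
L[0]='1': occ=0, LF[0]=C('1')+0=8+0=8
L[1]='$': occ=0, LF[1]=C('$')+0=0+0=0
L[2]='2': occ=0, LF[2]=C('2')+0=12+0=12
L[3]='3': occ=0, LF[3]=C('3')+0=16+0=16
L[4]='3': occ=1, LF[4]=C('3')+1=16+1=17
L[5]='0': occ=0, LF[5]=C('0')+0=1+0=1
L[6]='1': occ=1, LF[6]=C('1')+1=8+1=9
L[7]='2': occ=1, LF[7]=C('2')+1=12+1=13
L[8]='0': occ=1, LF[8]=C('0')+1=1+1=2
L[9]='0': occ=2, LF[9]=C('0')+2=1+2=3
L[10]='0': occ=3, LF[10]=C('0')+3=1+3=4
L[11]='0': occ=4, LF[11]=C('0')+4=1+4=5
L[12]='2': occ=2, LF[12]=C('2')+2=12+2=14
L[13]='2': occ=3, LF[13]=C('2')+3=12+3=15
L[14]='0': occ=5, LF[14]=C('0')+5=1+5=6
L[15]='1': occ=2, LF[15]=C('1')+2=8+2=10
L[16]='0': occ=6, LF[16]=C('0')+6=1+6=7
L[17]='1': occ=3, LF[17]=C('1')+3=8+3=11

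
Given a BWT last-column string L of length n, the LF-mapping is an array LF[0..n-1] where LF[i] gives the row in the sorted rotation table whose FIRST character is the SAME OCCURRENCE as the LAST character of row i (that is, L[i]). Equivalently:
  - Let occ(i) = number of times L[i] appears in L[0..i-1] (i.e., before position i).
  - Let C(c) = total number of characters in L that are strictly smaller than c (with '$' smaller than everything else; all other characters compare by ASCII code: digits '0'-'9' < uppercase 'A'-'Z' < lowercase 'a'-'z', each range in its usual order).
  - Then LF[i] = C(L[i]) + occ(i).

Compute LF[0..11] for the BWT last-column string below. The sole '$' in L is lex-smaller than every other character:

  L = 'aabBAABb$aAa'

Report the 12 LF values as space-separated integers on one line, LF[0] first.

Answer: 6 7 10 4 1 2 5 11 0 8 3 9

Derivation:
Char counts: '$':1, 'A':3, 'B':2, 'a':4, 'b':2
C (first-col start): C('$')=0, C('A')=1, C('B')=4, C('a')=6, C('b')=10
L[0]='a': occ=0, LF[0]=C('a')+0=6+0=6
L[1]='a': occ=1, LF[1]=C('a')+1=6+1=7
L[2]='b': occ=0, LF[2]=C('b')+0=10+0=10
L[3]='B': occ=0, LF[3]=C('B')+0=4+0=4
L[4]='A': occ=0, LF[4]=C('A')+0=1+0=1
L[5]='A': occ=1, LF[5]=C('A')+1=1+1=2
L[6]='B': occ=1, LF[6]=C('B')+1=4+1=5
L[7]='b': occ=1, LF[7]=C('b')+1=10+1=11
L[8]='$': occ=0, LF[8]=C('$')+0=0+0=0
L[9]='a': occ=2, LF[9]=C('a')+2=6+2=8
L[10]='A': occ=2, LF[10]=C('A')+2=1+2=3
L[11]='a': occ=3, LF[11]=C('a')+3=6+3=9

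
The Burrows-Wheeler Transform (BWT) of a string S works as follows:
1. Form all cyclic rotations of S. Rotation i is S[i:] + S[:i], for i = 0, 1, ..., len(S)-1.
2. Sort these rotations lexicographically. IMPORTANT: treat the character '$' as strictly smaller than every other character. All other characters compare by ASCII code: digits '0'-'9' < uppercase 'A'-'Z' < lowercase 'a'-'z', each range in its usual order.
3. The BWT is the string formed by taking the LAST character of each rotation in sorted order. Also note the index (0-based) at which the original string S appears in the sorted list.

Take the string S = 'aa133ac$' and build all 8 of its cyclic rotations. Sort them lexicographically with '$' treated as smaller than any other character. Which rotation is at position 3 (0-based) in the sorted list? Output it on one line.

All 8 rotations (rotation i = S[i:]+S[:i]):
  rot[0] = aa133ac$
  rot[1] = a133ac$a
  rot[2] = 133ac$aa
  rot[3] = 33ac$aa1
  rot[4] = 3ac$aa13
  rot[5] = ac$aa133
  rot[6] = c$aa133a
  rot[7] = $aa133ac
Sorted (with $ < everything):
  sorted[0] = $aa133ac
  sorted[1] = 133ac$aa
  sorted[2] = 33ac$aa1
  sorted[3] = 3ac$aa13
  sorted[4] = a133ac$a
  sorted[5] = aa133ac$
  sorted[6] = ac$aa133
  sorted[7] = c$aa133a
sorted[3] = 3ac$aa13

Answer: 3ac$aa13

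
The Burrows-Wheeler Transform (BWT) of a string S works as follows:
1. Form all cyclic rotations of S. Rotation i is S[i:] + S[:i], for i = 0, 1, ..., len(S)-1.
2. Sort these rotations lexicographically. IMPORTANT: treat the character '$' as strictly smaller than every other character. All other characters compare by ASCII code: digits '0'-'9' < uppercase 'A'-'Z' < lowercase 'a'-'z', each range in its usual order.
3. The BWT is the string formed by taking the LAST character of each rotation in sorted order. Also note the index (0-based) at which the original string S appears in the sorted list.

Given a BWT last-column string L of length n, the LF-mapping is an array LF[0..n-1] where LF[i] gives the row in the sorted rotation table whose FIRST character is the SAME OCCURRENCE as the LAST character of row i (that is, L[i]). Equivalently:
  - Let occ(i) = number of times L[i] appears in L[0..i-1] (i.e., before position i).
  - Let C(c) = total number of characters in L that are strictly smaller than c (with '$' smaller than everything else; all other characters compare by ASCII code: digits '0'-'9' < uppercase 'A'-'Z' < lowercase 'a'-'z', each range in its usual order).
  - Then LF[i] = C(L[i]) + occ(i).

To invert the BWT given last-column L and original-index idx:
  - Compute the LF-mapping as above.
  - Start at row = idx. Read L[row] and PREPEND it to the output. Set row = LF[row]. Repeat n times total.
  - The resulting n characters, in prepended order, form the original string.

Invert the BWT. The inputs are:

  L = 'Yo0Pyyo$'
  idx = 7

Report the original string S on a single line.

LF mapping: 3 4 1 2 6 7 5 0
Walk LF starting at row 7, prepending L[row]:
  step 1: row=7, L[7]='$', prepend. Next row=LF[7]=0
  step 2: row=0, L[0]='Y', prepend. Next row=LF[0]=3
  step 3: row=3, L[3]='P', prepend. Next row=LF[3]=2
  step 4: row=2, L[2]='0', prepend. Next row=LF[2]=1
  step 5: row=1, L[1]='o', prepend. Next row=LF[1]=4
  step 6: row=4, L[4]='y', prepend. Next row=LF[4]=6
  step 7: row=6, L[6]='o', prepend. Next row=LF[6]=5
  step 8: row=5, L[5]='y', prepend. Next row=LF[5]=7
Reversed output: yoyo0PY$

Answer: yoyo0PY$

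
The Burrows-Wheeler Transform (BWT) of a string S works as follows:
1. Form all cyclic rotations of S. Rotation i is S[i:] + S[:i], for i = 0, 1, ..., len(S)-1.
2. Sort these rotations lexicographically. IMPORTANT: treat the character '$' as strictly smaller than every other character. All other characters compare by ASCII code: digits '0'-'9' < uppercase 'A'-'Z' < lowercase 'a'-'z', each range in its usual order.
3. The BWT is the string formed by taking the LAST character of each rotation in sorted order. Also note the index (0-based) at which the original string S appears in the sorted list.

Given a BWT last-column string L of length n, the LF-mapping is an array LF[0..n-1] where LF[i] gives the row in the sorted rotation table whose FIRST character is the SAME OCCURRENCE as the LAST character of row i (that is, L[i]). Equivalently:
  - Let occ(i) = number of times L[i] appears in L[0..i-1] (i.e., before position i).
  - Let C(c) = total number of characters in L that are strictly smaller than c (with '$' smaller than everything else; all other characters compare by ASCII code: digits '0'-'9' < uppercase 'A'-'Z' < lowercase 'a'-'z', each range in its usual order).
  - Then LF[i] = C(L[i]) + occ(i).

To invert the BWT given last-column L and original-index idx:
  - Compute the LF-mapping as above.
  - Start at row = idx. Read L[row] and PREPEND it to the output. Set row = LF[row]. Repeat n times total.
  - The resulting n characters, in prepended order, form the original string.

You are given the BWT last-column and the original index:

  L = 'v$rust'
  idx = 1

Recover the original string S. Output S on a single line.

Answer: rsutv$

Derivation:
LF mapping: 5 0 1 4 2 3
Walk LF starting at row 1, prepending L[row]:
  step 1: row=1, L[1]='$', prepend. Next row=LF[1]=0
  step 2: row=0, L[0]='v', prepend. Next row=LF[0]=5
  step 3: row=5, L[5]='t', prepend. Next row=LF[5]=3
  step 4: row=3, L[3]='u', prepend. Next row=LF[3]=4
  step 5: row=4, L[4]='s', prepend. Next row=LF[4]=2
  step 6: row=2, L[2]='r', prepend. Next row=LF[2]=1
Reversed output: rsutv$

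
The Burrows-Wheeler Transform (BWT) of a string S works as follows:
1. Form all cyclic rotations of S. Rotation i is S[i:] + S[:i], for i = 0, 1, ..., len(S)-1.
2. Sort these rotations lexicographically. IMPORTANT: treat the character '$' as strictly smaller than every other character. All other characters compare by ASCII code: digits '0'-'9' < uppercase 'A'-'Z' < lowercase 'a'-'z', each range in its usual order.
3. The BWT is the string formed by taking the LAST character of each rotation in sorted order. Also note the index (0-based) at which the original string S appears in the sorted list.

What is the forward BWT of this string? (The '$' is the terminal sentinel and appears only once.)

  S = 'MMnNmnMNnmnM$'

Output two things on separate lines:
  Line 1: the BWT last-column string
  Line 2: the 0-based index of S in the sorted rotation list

All 13 rotations (rotation i = S[i:]+S[:i]):
  rot[0] = MMnNmnMNnmnM$
  rot[1] = MnNmnMNnmnM$M
  rot[2] = nNmnMNnmnM$MM
  rot[3] = NmnMNnmnM$MMn
  rot[4] = mnMNnmnM$MMnN
  rot[5] = nMNnmnM$MMnNm
  rot[6] = MNnmnM$MMnNmn
  rot[7] = NnmnM$MMnNmnM
  rot[8] = nmnM$MMnNmnMN
  rot[9] = mnM$MMnNmnMNn
  rot[10] = nM$MMnNmnMNnm
  rot[11] = M$MMnNmnMNnmn
  rot[12] = $MMnNmnMNnmnM
Sorted (with $ < everything):
  sorted[0] = $MMnNmnMNnmnM  (last char: 'M')
  sorted[1] = M$MMnNmnMNnmn  (last char: 'n')
  sorted[2] = MMnNmnMNnmnM$  (last char: '$')
  sorted[3] = MNnmnM$MMnNmn  (last char: 'n')
  sorted[4] = MnNmnMNnmnM$M  (last char: 'M')
  sorted[5] = NmnMNnmnM$MMn  (last char: 'n')
  sorted[6] = NnmnM$MMnNmnM  (last char: 'M')
  sorted[7] = mnM$MMnNmnMNn  (last char: 'n')
  sorted[8] = mnMNnmnM$MMnN  (last char: 'N')
  sorted[9] = nM$MMnNmnMNnm  (last char: 'm')
  sorted[10] = nMNnmnM$MMnNm  (last char: 'm')
  sorted[11] = nNmnMNnmnM$MM  (last char: 'M')
  sorted[12] = nmnM$MMnNmnMN  (last char: 'N')
Last column: Mn$nMnMnNmmMN
Original string S is at sorted index 2

Answer: Mn$nMnMnNmmMN
2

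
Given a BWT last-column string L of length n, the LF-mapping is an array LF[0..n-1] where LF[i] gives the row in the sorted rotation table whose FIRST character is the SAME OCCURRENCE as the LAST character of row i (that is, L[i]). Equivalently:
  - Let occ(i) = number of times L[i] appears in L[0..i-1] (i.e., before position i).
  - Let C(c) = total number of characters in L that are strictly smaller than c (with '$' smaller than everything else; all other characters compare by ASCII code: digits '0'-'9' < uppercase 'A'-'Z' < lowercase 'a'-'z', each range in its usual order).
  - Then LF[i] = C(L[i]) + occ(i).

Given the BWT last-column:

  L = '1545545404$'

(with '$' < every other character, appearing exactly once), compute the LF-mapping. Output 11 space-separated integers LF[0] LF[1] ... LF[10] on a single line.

Answer: 2 7 3 8 9 4 10 5 1 6 0

Derivation:
Char counts: '$':1, '0':1, '1':1, '4':4, '5':4
C (first-col start): C('$')=0, C('0')=1, C('1')=2, C('4')=3, C('5')=7
L[0]='1': occ=0, LF[0]=C('1')+0=2+0=2
L[1]='5': occ=0, LF[1]=C('5')+0=7+0=7
L[2]='4': occ=0, LF[2]=C('4')+0=3+0=3
L[3]='5': occ=1, LF[3]=C('5')+1=7+1=8
L[4]='5': occ=2, LF[4]=C('5')+2=7+2=9
L[5]='4': occ=1, LF[5]=C('4')+1=3+1=4
L[6]='5': occ=3, LF[6]=C('5')+3=7+3=10
L[7]='4': occ=2, LF[7]=C('4')+2=3+2=5
L[8]='0': occ=0, LF[8]=C('0')+0=1+0=1
L[9]='4': occ=3, LF[9]=C('4')+3=3+3=6
L[10]='$': occ=0, LF[10]=C('$')+0=0+0=0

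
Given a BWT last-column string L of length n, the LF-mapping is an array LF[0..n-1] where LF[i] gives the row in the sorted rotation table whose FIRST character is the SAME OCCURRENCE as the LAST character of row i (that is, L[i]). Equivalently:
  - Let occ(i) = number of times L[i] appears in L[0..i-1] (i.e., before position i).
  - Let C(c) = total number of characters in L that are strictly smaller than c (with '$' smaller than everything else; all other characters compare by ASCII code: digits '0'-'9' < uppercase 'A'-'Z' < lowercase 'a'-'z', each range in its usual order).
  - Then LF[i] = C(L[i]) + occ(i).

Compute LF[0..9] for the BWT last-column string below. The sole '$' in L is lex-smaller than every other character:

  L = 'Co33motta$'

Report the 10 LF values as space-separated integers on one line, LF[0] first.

Answer: 3 6 1 2 5 7 8 9 4 0

Derivation:
Char counts: '$':1, '3':2, 'C':1, 'a':1, 'm':1, 'o':2, 't':2
C (first-col start): C('$')=0, C('3')=1, C('C')=3, C('a')=4, C('m')=5, C('o')=6, C('t')=8
L[0]='C': occ=0, LF[0]=C('C')+0=3+0=3
L[1]='o': occ=0, LF[1]=C('o')+0=6+0=6
L[2]='3': occ=0, LF[2]=C('3')+0=1+0=1
L[3]='3': occ=1, LF[3]=C('3')+1=1+1=2
L[4]='m': occ=0, LF[4]=C('m')+0=5+0=5
L[5]='o': occ=1, LF[5]=C('o')+1=6+1=7
L[6]='t': occ=0, LF[6]=C('t')+0=8+0=8
L[7]='t': occ=1, LF[7]=C('t')+1=8+1=9
L[8]='a': occ=0, LF[8]=C('a')+0=4+0=4
L[9]='$': occ=0, LF[9]=C('$')+0=0+0=0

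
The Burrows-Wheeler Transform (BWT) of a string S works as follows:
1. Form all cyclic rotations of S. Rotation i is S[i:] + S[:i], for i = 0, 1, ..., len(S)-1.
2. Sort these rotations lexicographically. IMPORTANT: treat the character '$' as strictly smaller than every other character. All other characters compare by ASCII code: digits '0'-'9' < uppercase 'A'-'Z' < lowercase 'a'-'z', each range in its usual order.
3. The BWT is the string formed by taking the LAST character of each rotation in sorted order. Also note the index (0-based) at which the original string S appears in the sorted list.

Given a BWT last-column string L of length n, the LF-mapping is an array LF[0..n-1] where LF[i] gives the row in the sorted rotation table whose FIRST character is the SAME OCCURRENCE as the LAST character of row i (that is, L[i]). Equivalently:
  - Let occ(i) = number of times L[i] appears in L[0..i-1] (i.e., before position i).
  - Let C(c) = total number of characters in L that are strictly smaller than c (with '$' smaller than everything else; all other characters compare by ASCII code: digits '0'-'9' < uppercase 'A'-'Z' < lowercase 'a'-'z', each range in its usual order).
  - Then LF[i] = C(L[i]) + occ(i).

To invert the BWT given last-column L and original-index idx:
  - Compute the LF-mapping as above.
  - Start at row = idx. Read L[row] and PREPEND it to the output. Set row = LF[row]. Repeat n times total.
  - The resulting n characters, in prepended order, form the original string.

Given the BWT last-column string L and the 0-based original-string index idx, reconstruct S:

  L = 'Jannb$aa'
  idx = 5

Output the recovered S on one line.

Answer: bananaJ$

Derivation:
LF mapping: 1 2 6 7 5 0 3 4
Walk LF starting at row 5, prepending L[row]:
  step 1: row=5, L[5]='$', prepend. Next row=LF[5]=0
  step 2: row=0, L[0]='J', prepend. Next row=LF[0]=1
  step 3: row=1, L[1]='a', prepend. Next row=LF[1]=2
  step 4: row=2, L[2]='n', prepend. Next row=LF[2]=6
  step 5: row=6, L[6]='a', prepend. Next row=LF[6]=3
  step 6: row=3, L[3]='n', prepend. Next row=LF[3]=7
  step 7: row=7, L[7]='a', prepend. Next row=LF[7]=4
  step 8: row=4, L[4]='b', prepend. Next row=LF[4]=5
Reversed output: bananaJ$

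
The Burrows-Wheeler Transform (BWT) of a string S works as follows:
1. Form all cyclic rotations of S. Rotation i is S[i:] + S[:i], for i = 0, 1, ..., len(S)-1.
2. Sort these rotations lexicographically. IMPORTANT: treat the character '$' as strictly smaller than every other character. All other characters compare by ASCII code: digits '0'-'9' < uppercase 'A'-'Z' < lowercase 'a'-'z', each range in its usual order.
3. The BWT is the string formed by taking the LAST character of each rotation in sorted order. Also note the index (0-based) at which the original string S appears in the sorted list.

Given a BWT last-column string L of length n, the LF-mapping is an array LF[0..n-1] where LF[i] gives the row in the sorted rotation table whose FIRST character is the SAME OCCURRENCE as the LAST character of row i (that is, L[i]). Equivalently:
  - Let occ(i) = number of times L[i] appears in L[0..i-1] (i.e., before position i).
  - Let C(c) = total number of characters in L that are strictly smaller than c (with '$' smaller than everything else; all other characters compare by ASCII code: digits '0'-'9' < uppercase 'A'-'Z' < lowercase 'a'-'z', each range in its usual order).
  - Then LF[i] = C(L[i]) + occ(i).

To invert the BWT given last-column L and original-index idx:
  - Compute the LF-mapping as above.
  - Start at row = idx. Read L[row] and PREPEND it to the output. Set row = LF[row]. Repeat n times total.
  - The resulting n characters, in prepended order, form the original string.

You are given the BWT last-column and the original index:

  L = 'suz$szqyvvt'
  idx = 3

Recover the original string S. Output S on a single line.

Answer: stzuqvyvzs$

Derivation:
LF mapping: 2 5 9 0 3 10 1 8 6 7 4
Walk LF starting at row 3, prepending L[row]:
  step 1: row=3, L[3]='$', prepend. Next row=LF[3]=0
  step 2: row=0, L[0]='s', prepend. Next row=LF[0]=2
  step 3: row=2, L[2]='z', prepend. Next row=LF[2]=9
  step 4: row=9, L[9]='v', prepend. Next row=LF[9]=7
  step 5: row=7, L[7]='y', prepend. Next row=LF[7]=8
  step 6: row=8, L[8]='v', prepend. Next row=LF[8]=6
  step 7: row=6, L[6]='q', prepend. Next row=LF[6]=1
  step 8: row=1, L[1]='u', prepend. Next row=LF[1]=5
  step 9: row=5, L[5]='z', prepend. Next row=LF[5]=10
  step 10: row=10, L[10]='t', prepend. Next row=LF[10]=4
  step 11: row=4, L[4]='s', prepend. Next row=LF[4]=3
Reversed output: stzuqvyvzs$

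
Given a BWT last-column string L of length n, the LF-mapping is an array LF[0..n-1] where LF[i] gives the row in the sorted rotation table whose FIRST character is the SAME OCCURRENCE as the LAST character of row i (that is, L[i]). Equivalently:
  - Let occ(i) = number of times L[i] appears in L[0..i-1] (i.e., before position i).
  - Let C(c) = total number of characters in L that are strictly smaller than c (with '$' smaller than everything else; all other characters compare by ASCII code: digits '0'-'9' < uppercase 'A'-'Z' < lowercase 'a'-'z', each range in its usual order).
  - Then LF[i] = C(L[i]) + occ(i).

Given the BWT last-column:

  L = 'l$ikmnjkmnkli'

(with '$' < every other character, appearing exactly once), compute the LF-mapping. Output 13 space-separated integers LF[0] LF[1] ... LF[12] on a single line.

Answer: 7 0 1 4 9 11 3 5 10 12 6 8 2

Derivation:
Char counts: '$':1, 'i':2, 'j':1, 'k':3, 'l':2, 'm':2, 'n':2
C (first-col start): C('$')=0, C('i')=1, C('j')=3, C('k')=4, C('l')=7, C('m')=9, C('n')=11
L[0]='l': occ=0, LF[0]=C('l')+0=7+0=7
L[1]='$': occ=0, LF[1]=C('$')+0=0+0=0
L[2]='i': occ=0, LF[2]=C('i')+0=1+0=1
L[3]='k': occ=0, LF[3]=C('k')+0=4+0=4
L[4]='m': occ=0, LF[4]=C('m')+0=9+0=9
L[5]='n': occ=0, LF[5]=C('n')+0=11+0=11
L[6]='j': occ=0, LF[6]=C('j')+0=3+0=3
L[7]='k': occ=1, LF[7]=C('k')+1=4+1=5
L[8]='m': occ=1, LF[8]=C('m')+1=9+1=10
L[9]='n': occ=1, LF[9]=C('n')+1=11+1=12
L[10]='k': occ=2, LF[10]=C('k')+2=4+2=6
L[11]='l': occ=1, LF[11]=C('l')+1=7+1=8
L[12]='i': occ=1, LF[12]=C('i')+1=1+1=2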